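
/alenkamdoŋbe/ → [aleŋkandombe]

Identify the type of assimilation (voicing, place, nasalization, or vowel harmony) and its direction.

/n/→[ŋ] /m/→[n] /ŋ/→[m].
Each target copies a feature from the following segment, so the direction is regressive.

place assimilation, regressive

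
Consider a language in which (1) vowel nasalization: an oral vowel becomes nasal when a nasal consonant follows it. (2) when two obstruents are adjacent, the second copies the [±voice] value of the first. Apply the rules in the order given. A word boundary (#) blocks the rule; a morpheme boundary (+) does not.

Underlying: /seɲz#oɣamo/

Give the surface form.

Rule 1: /e/ before nasal /ɲ/ → [ẽ]
Rule 1: /a/ before nasal /m/ → [ã]
After rule 1: sẽɲz#oɣãmo
Rule 2: no segment meets the rule's conditions; no change.

[sẽɲz#oɣãmo]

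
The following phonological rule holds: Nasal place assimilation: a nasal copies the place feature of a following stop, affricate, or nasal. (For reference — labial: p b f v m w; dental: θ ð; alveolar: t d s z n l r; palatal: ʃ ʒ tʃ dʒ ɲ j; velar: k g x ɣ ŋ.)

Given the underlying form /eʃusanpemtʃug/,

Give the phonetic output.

[eʃusampeɲtʃug]

/n/ before /p/ (labial) → [m]
/m/ before /tʃ/ (palatal) → [ɲ]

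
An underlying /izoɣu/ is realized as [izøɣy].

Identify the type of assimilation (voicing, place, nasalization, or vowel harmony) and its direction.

vowel harmony, progressive

/o/→[ø] /u/→[y].
Vowels agree with the first vowel, so the harmony is progressive.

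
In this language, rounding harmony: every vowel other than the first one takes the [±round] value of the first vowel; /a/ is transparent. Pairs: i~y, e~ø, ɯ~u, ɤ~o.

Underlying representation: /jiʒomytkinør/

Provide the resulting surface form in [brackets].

[jiʒɤmitkiner]

/o/ harmonizes with /i/ ([-round]) → [ɤ]
/y/ harmonizes with /i/ ([-round]) → [i]
/ø/ harmonizes with /i/ ([-round]) → [e]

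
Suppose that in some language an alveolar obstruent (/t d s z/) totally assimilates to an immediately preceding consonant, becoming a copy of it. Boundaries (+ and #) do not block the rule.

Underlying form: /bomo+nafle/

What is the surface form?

no segment meets the rule's conditions; no change.

[bomo+nafle]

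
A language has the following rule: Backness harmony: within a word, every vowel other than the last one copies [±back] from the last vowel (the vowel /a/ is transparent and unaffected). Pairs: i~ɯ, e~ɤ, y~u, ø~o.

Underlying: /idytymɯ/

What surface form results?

/i/ harmonizes with /ɯ/ ([+back]) → [ɯ]
/y/ harmonizes with /ɯ/ ([+back]) → [u]
/y/ harmonizes with /ɯ/ ([+back]) → [u]

[ɯdutumɯ]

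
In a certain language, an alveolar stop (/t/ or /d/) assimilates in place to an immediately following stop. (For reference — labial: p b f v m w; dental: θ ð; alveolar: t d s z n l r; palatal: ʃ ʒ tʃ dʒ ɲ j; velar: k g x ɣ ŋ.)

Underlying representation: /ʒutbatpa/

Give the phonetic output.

/t/ before /b/ (labial) → [p]
/t/ before /p/ (labial) → [p]

[ʒupbappa]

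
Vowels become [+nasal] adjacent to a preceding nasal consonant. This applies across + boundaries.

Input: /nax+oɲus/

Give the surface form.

[nãx+oɲũs]

/a/ after nasal /n/ → [ã]
/u/ after nasal /ɲ/ → [ũ]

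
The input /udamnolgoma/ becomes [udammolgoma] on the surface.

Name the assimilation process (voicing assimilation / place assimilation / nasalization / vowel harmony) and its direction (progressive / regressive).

/n/→[m].
Each target copies a feature from the preceding segment, so the direction is progressive.

place assimilation, progressive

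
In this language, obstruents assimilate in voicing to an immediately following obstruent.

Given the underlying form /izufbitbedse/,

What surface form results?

[izuvbidbetse]

/f/ before /b/ (voiced) → [v]
/t/ before /b/ (voiced) → [d]
/d/ before /s/ (voiceless) → [t]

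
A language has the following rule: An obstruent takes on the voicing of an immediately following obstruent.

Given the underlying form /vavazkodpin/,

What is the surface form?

/z/ before /k/ (voiceless) → [s]
/d/ before /p/ (voiceless) → [t]

[vavaskotpin]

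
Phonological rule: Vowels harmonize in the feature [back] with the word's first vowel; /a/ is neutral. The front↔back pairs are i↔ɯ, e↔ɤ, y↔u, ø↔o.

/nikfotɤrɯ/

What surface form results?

[nikføteri]

/o/ harmonizes with /i/ ([-back]) → [ø]
/ɤ/ harmonizes with /i/ ([-back]) → [e]
/ɯ/ harmonizes with /i/ ([-back]) → [i]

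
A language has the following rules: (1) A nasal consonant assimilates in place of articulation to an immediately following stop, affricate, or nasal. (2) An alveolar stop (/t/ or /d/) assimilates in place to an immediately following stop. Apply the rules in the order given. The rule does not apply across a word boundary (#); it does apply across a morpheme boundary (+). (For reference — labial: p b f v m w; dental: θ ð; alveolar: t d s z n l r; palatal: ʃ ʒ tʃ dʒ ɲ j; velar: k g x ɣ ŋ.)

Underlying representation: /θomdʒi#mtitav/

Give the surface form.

Rule 1: /m/ before /dʒ/ (palatal) → [ɲ]
Rule 1: /m/ before /t/ (alveolar) → [n]
After rule 1: θoɲdʒi#ntitav
Rule 2: no segment meets the rule's conditions; no change.

[θoɲdʒi#ntitav]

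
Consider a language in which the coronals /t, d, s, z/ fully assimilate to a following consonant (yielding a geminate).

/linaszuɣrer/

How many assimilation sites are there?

/s/ before /z/ → [z] (total assimilation)
1 segment changes.

1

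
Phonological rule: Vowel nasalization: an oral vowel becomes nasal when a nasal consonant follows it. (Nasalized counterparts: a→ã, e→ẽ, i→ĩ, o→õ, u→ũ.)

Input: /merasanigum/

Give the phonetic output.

/a/ before nasal /n/ → [ã]
/u/ before nasal /m/ → [ũ]

[merasãnigũm]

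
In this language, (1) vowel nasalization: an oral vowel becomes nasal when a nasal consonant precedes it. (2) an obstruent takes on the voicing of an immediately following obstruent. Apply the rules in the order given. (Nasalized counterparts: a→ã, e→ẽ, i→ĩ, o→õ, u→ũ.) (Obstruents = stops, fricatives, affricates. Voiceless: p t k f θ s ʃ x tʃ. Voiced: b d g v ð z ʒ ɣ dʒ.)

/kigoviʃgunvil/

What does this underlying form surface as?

[kigoviʒgunvil]

Rule 1: no segment meets the rule's conditions; no change.
After rule 1: kigoviʃgunvil
Rule 2: /ʃ/ before /g/ (voiced) → [ʒ]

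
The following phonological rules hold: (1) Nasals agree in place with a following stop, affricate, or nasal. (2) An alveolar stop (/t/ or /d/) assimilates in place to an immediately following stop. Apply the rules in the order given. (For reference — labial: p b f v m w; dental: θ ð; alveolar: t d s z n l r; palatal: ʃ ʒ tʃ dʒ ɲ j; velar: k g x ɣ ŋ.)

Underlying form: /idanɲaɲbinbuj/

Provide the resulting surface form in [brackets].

[idaɲɲambimbuj]

Rule 1: /n/ before /ɲ/ (palatal) → [ɲ]
Rule 1: /ɲ/ before /b/ (labial) → [m]
Rule 1: /n/ before /b/ (labial) → [m]
After rule 1: idaɲɲambimbuj
Rule 2: no segment meets the rule's conditions; no change.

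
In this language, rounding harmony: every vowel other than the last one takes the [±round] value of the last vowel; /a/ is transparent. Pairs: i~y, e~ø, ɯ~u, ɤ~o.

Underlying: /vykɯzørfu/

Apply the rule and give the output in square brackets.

[vykuzørfu]

/ɯ/ harmonizes with /u/ ([+round]) → [u]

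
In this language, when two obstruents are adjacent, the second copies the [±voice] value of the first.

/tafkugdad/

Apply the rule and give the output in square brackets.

no segment meets the rule's conditions; no change.

[tafkugdad]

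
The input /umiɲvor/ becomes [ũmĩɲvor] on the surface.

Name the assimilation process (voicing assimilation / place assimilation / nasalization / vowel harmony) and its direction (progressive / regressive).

nasalization, regressive

/u/→[ũ] /i/→[ĩ].
Each target copies a feature from the following segment, so the direction is regressive.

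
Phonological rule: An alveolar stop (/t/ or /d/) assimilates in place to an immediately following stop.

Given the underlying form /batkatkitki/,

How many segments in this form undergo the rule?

3

/t/ before /k/ (velar) → [k]
/t/ before /k/ (velar) → [k]
/t/ before /k/ (velar) → [k]
3 segments change.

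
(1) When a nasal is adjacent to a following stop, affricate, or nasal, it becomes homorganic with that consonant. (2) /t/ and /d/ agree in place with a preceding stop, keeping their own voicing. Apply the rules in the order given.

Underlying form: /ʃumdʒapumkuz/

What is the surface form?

Rule 1: /m/ before /dʒ/ (palatal) → [ɲ]
Rule 1: /m/ before /k/ (velar) → [ŋ]
After rule 1: ʃuɲdʒapuŋkuz
Rule 2: no segment meets the rule's conditions; no change.

[ʃuɲdʒapuŋkuz]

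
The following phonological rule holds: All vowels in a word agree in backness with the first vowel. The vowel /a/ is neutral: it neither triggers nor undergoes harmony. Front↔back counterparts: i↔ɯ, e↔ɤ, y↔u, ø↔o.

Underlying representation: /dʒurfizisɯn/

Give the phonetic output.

/i/ harmonizes with /u/ ([+back]) → [ɯ]
/i/ harmonizes with /u/ ([+back]) → [ɯ]

[dʒurfɯzɯsɯn]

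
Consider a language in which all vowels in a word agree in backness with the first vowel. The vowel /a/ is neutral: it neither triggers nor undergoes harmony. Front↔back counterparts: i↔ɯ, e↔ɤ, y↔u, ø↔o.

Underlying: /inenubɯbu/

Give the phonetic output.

/u/ harmonizes with /i/ ([-back]) → [y]
/ɯ/ harmonizes with /i/ ([-back]) → [i]
/u/ harmonizes with /i/ ([-back]) → [y]

[inenybiby]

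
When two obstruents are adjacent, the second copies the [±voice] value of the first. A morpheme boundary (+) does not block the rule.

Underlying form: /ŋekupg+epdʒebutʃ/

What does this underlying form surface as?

/g/ after /p/ (voiceless) → [k]
/dʒ/ after /p/ (voiceless) → [tʃ]

[ŋekupk+eptʃebutʃ]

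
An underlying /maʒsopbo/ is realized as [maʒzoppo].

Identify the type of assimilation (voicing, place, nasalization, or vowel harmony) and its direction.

/s/→[z] /b/→[p].
Each target copies a feature from the preceding segment, so the direction is progressive.

voicing assimilation, progressive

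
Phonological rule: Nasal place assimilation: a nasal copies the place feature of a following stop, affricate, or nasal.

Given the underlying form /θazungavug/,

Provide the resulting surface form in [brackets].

[θazuŋgavug]

/n/ before /g/ (velar) → [ŋ]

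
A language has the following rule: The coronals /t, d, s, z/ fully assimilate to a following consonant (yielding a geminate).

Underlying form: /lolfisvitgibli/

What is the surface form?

[lolfivviggibli]

/s/ before /v/ → [v] (total assimilation)
/t/ before /g/ → [g] (total assimilation)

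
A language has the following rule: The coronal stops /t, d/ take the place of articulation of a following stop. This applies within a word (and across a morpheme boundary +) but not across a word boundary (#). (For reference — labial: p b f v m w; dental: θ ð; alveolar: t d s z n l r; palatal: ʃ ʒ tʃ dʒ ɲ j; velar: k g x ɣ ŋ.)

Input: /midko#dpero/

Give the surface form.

/d/ before /k/ (velar) → [g]
/d/ before /p/ (labial) → [b]

[migko#bpero]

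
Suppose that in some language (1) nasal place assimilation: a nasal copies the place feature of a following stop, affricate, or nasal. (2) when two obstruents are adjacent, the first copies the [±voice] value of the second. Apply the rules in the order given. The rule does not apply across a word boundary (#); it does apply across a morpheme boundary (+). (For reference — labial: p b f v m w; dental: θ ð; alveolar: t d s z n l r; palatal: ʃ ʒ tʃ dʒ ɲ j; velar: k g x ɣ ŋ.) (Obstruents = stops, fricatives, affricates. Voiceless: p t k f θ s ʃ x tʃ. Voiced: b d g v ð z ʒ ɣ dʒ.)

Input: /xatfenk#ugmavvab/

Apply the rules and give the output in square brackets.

Rule 1: /n/ before /k/ (velar) → [ŋ]
After rule 1: xatfeŋk#ugmavvab
Rule 2: no segment meets the rule's conditions; no change.

[xatfeŋk#ugmavvab]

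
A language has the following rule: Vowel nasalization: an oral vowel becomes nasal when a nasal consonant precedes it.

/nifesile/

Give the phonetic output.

[nĩfesile]

/i/ after nasal /n/ → [ĩ]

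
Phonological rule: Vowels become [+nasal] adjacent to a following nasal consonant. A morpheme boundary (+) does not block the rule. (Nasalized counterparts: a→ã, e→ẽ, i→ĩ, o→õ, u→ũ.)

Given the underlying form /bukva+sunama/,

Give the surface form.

/u/ before nasal /n/ → [ũ]
/a/ before nasal /m/ → [ã]

[bukva+sũnãma]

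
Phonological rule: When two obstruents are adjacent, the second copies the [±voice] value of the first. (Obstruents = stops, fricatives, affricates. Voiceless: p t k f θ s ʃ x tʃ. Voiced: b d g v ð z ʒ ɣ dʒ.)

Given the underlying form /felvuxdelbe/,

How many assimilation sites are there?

1

/d/ after /x/ (voiceless) → [t]
1 segment changes.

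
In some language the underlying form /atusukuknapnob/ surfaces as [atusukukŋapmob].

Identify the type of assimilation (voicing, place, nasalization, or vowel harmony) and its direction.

/n/→[ŋ] /n/→[m].
Each target copies a feature from the preceding segment, so the direction is progressive.

place assimilation, progressive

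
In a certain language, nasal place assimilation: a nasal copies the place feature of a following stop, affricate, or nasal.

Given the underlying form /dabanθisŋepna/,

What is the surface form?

[dabanθisŋepna]

no segment meets the rule's conditions; no change.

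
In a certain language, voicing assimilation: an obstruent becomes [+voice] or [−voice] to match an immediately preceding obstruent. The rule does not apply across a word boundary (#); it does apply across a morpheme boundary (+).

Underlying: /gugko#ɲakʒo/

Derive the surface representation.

[guggo#ɲakʃo]

/k/ after /g/ (voiced) → [g]
/ʒ/ after /k/ (voiceless) → [ʃ]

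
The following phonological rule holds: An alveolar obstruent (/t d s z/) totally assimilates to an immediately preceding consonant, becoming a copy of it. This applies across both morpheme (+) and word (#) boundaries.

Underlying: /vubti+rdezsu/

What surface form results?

[vubbi+rrezzu]

/t/ after /b/ → [b] (total assimilation)
/d/ after /r/ → [r] (total assimilation)
/s/ after /z/ → [z] (total assimilation)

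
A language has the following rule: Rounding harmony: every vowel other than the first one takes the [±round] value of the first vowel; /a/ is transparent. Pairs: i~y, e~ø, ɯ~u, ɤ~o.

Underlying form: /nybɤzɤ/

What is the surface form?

[nybozo]

/ɤ/ harmonizes with /y/ ([+round]) → [o]
/ɤ/ harmonizes with /y/ ([+round]) → [o]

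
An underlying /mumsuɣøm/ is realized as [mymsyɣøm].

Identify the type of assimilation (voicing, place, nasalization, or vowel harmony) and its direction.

vowel harmony, regressive

/u/→[y] /u/→[y].
Vowels agree with the last vowel, so the harmony is regressive.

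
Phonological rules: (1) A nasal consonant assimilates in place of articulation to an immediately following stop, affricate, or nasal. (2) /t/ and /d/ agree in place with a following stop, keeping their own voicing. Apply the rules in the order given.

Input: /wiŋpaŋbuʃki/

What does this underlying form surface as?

[wimpambuʃki]

Rule 1: /ŋ/ before /p/ (labial) → [m]
Rule 1: /ŋ/ before /b/ (labial) → [m]
After rule 1: wimpambuʃki
Rule 2: no segment meets the rule's conditions; no change.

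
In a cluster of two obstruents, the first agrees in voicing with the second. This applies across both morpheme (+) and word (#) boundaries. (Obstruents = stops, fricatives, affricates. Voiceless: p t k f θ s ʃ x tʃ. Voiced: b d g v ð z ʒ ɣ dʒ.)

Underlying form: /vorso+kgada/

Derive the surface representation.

[vorso+ggada]

/k/ before /g/ (voiced) → [g]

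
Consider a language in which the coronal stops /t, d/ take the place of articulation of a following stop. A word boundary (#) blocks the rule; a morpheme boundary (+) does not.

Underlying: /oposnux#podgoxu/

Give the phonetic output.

[oposnux#poggoxu]

/d/ before /g/ (velar) → [g]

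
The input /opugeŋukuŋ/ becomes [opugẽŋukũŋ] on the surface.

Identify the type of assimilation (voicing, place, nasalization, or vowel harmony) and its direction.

nasalization, regressive

/e/→[ẽ] /u/→[ũ].
Each target copies a feature from the following segment, so the direction is regressive.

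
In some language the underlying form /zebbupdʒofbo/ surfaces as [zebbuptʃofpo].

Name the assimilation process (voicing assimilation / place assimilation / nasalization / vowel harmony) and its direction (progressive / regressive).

/dʒ/→[tʃ] /b/→[p].
Each target copies a feature from the preceding segment, so the direction is progressive.

voicing assimilation, progressive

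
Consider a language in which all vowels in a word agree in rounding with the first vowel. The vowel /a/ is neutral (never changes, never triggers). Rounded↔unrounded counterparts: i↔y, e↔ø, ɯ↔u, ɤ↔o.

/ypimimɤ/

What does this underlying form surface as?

[ypymymo]

/i/ harmonizes with /y/ ([+round]) → [y]
/i/ harmonizes with /y/ ([+round]) → [y]
/ɤ/ harmonizes with /y/ ([+round]) → [o]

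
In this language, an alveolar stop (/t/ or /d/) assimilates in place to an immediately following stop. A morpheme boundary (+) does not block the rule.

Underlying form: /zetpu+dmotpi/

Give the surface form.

/t/ before /p/ (labial) → [p]
/t/ before /p/ (labial) → [p]

[zeppu+dmoppi]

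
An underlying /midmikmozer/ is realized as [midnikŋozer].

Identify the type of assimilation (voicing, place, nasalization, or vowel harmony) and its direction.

place assimilation, progressive

/m/→[n] /m/→[ŋ].
Each target copies a feature from the preceding segment, so the direction is progressive.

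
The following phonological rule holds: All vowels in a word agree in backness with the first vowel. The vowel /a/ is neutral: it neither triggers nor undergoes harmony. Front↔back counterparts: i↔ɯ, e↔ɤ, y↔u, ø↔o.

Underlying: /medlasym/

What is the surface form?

no segment meets the rule's conditions; no change.

[medlasym]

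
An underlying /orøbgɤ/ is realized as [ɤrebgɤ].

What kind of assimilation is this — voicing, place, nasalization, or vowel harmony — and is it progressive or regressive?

/o/→[ɤ] /ø/→[e].
Vowels agree with the last vowel, so the harmony is regressive.

vowel harmony, regressive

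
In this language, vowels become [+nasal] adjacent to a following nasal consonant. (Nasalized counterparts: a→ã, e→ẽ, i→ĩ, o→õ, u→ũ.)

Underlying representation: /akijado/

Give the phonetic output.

no segment meets the rule's conditions; no change.

[akijado]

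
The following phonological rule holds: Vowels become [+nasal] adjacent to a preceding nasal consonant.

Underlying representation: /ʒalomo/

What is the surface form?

/o/ after nasal /m/ → [õ]

[ʒalomõ]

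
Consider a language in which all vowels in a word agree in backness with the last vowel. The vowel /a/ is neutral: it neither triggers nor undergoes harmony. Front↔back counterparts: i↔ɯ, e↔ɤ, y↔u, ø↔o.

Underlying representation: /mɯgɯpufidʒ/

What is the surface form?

/ɯ/ harmonizes with /i/ ([-back]) → [i]
/ɯ/ harmonizes with /i/ ([-back]) → [i]
/u/ harmonizes with /i/ ([-back]) → [y]

[migipyfidʒ]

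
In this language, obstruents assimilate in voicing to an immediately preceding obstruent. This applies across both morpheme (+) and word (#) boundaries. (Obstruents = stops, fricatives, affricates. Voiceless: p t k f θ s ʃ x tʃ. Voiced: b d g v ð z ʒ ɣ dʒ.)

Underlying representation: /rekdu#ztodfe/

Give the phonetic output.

[rektu#zdodve]

/d/ after /k/ (voiceless) → [t]
/t/ after /z/ (voiced) → [d]
/f/ after /d/ (voiced) → [v]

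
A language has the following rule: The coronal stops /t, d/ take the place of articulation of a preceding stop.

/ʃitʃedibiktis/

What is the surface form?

[ʃitʃedibikkis]

/t/ after /k/ (velar) → [k]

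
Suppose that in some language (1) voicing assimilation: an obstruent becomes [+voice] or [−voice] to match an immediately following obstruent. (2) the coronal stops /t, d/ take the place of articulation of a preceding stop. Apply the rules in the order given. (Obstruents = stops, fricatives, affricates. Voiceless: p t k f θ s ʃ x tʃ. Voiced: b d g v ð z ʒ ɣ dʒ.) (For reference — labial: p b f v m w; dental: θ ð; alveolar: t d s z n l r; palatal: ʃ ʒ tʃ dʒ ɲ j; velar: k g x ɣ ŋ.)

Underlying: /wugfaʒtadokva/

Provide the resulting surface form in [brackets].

[wukfaʃtadogva]

Rule 1: /g/ before /f/ (voiceless) → [k]
Rule 1: /ʒ/ before /t/ (voiceless) → [ʃ]
Rule 1: /k/ before /v/ (voiced) → [g]
After rule 1: wukfaʃtadogva
Rule 2: no segment meets the rule's conditions; no change.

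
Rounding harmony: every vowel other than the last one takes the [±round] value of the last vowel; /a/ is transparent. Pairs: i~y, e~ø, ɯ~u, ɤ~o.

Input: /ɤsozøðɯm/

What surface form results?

/o/ harmonizes with /ɯ/ ([-round]) → [ɤ]
/ø/ harmonizes with /ɯ/ ([-round]) → [e]

[ɤsɤzeðɯm]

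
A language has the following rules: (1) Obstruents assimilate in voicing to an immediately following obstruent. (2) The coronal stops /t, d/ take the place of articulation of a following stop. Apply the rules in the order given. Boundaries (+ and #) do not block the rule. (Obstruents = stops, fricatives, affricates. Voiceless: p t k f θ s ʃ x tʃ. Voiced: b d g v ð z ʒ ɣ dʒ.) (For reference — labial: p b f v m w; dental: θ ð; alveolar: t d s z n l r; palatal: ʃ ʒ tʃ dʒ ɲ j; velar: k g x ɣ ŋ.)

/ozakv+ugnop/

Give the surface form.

Rule 1: /k/ before /v/ (voiced) → [g]
After rule 1: ozagv+ugnop
Rule 2: no segment meets the rule's conditions; no change.

[ozagv+ugnop]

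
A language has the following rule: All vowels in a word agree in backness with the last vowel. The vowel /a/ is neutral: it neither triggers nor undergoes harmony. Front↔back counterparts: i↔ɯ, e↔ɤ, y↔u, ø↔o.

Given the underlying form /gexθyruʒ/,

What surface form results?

[gɤxθuruʒ]

/e/ harmonizes with /u/ ([+back]) → [ɤ]
/y/ harmonizes with /u/ ([+back]) → [u]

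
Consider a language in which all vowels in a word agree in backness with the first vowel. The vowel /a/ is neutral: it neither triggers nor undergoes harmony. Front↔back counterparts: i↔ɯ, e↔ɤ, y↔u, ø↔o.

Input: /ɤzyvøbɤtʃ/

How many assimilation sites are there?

/y/ harmonizes with /ɤ/ ([+back]) → [u]
/ø/ harmonizes with /ɤ/ ([+back]) → [o]
2 segments change.

2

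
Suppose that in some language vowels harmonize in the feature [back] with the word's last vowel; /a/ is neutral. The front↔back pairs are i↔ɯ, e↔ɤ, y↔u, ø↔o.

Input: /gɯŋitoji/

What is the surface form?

[giŋitøji]

/ɯ/ harmonizes with /i/ ([-back]) → [i]
/o/ harmonizes with /i/ ([-back]) → [ø]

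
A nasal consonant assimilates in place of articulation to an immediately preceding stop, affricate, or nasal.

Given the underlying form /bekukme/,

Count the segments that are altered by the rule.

/m/ after /k/ (velar) → [ŋ]
1 segment changes.

1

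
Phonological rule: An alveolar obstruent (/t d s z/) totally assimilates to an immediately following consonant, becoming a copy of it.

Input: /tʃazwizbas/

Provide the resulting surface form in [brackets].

/z/ before /w/ → [w] (total assimilation)
/z/ before /b/ → [b] (total assimilation)

[tʃawwibbas]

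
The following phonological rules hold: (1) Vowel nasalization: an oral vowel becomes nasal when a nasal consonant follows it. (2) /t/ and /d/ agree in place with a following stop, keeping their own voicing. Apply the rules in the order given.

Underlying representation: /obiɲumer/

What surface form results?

[obĩɲũmer]

Rule 1: /i/ before nasal /ɲ/ → [ĩ]
Rule 1: /u/ before nasal /m/ → [ũ]
After rule 1: obĩɲũmer
Rule 2: no segment meets the rule's conditions; no change.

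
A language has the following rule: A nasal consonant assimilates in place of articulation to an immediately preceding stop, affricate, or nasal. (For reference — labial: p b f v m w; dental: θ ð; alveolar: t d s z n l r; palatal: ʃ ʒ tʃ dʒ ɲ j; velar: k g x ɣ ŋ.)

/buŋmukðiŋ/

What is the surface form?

/m/ after /ŋ/ (velar) → [ŋ]

[buŋŋukðiŋ]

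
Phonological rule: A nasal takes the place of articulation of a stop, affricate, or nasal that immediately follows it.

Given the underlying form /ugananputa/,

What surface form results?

[uganamputa]

/n/ before /p/ (labial) → [m]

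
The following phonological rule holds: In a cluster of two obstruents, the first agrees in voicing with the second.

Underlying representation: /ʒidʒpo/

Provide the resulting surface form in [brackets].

/dʒ/ before /p/ (voiceless) → [tʃ]

[ʒitʃpo]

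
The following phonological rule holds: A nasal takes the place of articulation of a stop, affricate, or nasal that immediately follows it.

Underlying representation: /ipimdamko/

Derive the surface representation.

/m/ before /d/ (alveolar) → [n]
/m/ before /k/ (velar) → [ŋ]

[ipindaŋko]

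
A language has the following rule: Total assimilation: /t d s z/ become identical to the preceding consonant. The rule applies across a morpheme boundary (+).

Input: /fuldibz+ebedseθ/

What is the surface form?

/d/ after /l/ → [l] (total assimilation)
/z/ after /b/ → [b] (total assimilation)
/s/ after /d/ → [d] (total assimilation)

[fullibb+ebeddeθ]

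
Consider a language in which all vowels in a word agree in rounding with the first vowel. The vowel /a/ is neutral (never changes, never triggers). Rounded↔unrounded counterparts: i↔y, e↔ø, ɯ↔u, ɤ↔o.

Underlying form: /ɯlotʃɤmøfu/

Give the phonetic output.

[ɯlɤtʃɤmefɯ]

/o/ harmonizes with /ɯ/ ([-round]) → [ɤ]
/ø/ harmonizes with /ɯ/ ([-round]) → [e]
/u/ harmonizes with /ɯ/ ([-round]) → [ɯ]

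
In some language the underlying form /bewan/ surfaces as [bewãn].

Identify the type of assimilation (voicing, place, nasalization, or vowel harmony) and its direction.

nasalization, regressive

/a/→[ã].
Each target copies a feature from the following segment, so the direction is regressive.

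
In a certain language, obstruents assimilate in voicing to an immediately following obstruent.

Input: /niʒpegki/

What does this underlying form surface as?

/ʒ/ before /p/ (voiceless) → [ʃ]
/g/ before /k/ (voiceless) → [k]

[niʃpekki]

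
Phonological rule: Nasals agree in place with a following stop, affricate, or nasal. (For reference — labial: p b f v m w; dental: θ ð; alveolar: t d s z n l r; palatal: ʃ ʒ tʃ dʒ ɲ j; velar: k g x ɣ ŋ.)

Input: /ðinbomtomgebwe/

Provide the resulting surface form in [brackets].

/n/ before /b/ (labial) → [m]
/m/ before /t/ (alveolar) → [n]
/m/ before /g/ (velar) → [ŋ]

[ðimbontoŋgebwe]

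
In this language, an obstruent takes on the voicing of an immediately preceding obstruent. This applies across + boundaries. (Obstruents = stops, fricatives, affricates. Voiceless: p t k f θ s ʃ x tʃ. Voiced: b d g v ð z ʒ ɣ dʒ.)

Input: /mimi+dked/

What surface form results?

[mimi+dged]

/k/ after /d/ (voiced) → [g]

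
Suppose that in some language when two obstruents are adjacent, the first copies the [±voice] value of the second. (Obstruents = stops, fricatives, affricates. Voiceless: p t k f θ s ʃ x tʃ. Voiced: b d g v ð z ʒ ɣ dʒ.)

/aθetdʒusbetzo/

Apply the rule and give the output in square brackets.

[aθeddʒuzbedzo]

/t/ before /dʒ/ (voiced) → [d]
/s/ before /b/ (voiced) → [z]
/t/ before /z/ (voiced) → [d]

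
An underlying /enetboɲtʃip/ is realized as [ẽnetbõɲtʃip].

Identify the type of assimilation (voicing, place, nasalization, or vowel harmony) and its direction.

nasalization, regressive

/e/→[ẽ] /o/→[õ].
Each target copies a feature from the following segment, so the direction is regressive.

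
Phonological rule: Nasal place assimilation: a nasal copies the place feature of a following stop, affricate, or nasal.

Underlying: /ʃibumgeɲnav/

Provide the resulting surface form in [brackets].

/m/ before /g/ (velar) → [ŋ]
/ɲ/ before /n/ (alveolar) → [n]

[ʃibuŋgennav]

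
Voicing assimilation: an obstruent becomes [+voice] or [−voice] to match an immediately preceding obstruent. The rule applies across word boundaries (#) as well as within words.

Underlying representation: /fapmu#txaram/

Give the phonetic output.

[fapmu#txaram]

no segment meets the rule's conditions; no change.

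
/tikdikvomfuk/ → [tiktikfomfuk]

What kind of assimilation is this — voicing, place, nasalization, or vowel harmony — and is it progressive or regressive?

/d/→[t] /v/→[f].
Each target copies a feature from the preceding segment, so the direction is progressive.

voicing assimilation, progressive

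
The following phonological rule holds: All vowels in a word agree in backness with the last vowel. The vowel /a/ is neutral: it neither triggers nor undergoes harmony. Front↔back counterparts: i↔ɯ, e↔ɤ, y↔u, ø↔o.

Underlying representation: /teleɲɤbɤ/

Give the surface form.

/e/ harmonizes with /ɤ/ ([+back]) → [ɤ]
/e/ harmonizes with /ɤ/ ([+back]) → [ɤ]

[tɤlɤɲɤbɤ]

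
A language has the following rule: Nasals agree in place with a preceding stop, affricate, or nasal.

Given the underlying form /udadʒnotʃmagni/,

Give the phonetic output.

[udadʒɲotʃɲagŋi]

/n/ after /dʒ/ (palatal) → [ɲ]
/m/ after /tʃ/ (palatal) → [ɲ]
/n/ after /g/ (velar) → [ŋ]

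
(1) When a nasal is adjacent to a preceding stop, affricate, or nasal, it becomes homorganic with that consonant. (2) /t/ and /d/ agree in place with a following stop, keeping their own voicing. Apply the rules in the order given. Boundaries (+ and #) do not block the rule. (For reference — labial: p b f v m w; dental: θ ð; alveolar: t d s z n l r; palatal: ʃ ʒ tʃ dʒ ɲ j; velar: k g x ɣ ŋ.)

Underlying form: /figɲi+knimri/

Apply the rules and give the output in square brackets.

Rule 1: /ɲ/ after /g/ (velar) → [ŋ]
Rule 1: /n/ after /k/ (velar) → [ŋ]
After rule 1: figŋi+kŋimri
Rule 2: no segment meets the rule's conditions; no change.

[figŋi+kŋimri]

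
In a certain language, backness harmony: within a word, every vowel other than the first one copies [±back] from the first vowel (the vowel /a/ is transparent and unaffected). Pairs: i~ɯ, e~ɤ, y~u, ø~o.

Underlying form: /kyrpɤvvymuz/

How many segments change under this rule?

2

/ɤ/ harmonizes with /y/ ([-back]) → [e]
/u/ harmonizes with /y/ ([-back]) → [y]
2 segments change.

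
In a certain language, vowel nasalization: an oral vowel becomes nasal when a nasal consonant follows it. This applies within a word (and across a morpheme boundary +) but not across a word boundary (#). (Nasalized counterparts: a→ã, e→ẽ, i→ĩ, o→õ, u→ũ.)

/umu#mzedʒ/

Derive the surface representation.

/u/ before nasal /m/ → [ũ]

[ũmu#mzedʒ]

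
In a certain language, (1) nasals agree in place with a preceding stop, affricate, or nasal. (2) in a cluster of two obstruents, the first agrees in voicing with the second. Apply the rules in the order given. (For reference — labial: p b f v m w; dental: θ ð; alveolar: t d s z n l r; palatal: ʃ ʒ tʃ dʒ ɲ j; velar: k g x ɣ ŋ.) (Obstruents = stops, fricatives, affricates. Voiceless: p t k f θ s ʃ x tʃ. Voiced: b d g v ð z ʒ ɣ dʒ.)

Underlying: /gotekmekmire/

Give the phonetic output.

[gotekŋekŋire]

Rule 1: /m/ after /k/ (velar) → [ŋ]
Rule 1: /m/ after /k/ (velar) → [ŋ]
After rule 1: gotekŋekŋire
Rule 2: no segment meets the rule's conditions; no change.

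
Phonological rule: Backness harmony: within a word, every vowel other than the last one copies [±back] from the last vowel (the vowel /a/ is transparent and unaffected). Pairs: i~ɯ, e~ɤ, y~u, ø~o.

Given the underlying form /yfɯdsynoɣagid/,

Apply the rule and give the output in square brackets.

[yfidsynøɣagid]

/ɯ/ harmonizes with /i/ ([-back]) → [i]
/o/ harmonizes with /i/ ([-back]) → [ø]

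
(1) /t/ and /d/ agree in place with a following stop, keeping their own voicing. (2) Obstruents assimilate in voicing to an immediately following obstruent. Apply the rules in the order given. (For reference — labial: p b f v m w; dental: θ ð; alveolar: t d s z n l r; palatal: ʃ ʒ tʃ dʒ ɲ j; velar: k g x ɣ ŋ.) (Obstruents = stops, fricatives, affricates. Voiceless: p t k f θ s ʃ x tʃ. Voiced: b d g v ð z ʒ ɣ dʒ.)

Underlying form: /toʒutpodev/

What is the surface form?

[toʒuppodev]

Rule 1: /t/ before /p/ (labial) → [p]
After rule 1: toʒuppodev
Rule 2: no segment meets the rule's conditions; no change.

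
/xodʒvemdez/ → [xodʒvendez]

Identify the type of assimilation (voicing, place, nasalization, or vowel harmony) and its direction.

place assimilation, regressive

/m/→[n].
Each target copies a feature from the following segment, so the direction is regressive.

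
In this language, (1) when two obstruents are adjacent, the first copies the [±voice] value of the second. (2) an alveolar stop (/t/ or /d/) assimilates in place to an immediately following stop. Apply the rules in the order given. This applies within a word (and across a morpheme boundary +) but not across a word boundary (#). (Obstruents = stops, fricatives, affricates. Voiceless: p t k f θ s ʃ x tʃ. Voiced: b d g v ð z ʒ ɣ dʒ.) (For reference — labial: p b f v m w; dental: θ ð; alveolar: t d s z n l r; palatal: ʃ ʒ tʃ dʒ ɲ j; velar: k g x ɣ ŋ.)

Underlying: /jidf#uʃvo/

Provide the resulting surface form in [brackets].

Rule 1: /d/ before /f/ (voiceless) → [t]
Rule 1: /ʃ/ before /v/ (voiced) → [ʒ]
After rule 1: jitf#uʒvo
Rule 2: no segment meets the rule's conditions; no change.

[jitf#uʒvo]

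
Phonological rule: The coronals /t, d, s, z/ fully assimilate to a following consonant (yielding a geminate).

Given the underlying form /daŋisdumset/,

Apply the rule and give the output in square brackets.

/s/ before /d/ → [d] (total assimilation)

[daŋiddumset]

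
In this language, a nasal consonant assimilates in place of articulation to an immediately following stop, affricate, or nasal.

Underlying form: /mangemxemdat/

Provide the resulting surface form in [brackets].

[maŋgemxendat]

/n/ before /g/ (velar) → [ŋ]
/m/ before /d/ (alveolar) → [n]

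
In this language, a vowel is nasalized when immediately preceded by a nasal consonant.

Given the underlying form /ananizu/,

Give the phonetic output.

[anãnĩzu]

/a/ after nasal /n/ → [ã]
/i/ after nasal /n/ → [ĩ]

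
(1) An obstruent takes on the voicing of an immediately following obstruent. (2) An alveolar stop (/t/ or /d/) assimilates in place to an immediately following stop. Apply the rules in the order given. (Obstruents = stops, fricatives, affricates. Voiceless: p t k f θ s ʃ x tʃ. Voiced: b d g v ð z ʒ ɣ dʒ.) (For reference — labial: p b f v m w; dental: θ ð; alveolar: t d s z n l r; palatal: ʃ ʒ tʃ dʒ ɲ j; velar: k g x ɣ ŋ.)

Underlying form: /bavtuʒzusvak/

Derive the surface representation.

Rule 1: /v/ before /t/ (voiceless) → [f]
Rule 1: /s/ before /v/ (voiced) → [z]
After rule 1: baftuʒzuzvak
Rule 2: no segment meets the rule's conditions; no change.

[baftuʒzuzvak]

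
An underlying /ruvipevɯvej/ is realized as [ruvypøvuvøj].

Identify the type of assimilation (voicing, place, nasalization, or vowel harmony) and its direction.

/i/→[y] /e/→[ø] /ɯ/→[u] /e/→[ø].
Vowels agree with the first vowel, so the harmony is progressive.

vowel harmony, progressive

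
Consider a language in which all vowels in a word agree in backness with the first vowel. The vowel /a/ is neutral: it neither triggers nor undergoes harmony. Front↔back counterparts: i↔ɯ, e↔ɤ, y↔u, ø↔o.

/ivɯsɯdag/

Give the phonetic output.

/ɯ/ harmonizes with /i/ ([-back]) → [i]
/ɯ/ harmonizes with /i/ ([-back]) → [i]

[ivisidag]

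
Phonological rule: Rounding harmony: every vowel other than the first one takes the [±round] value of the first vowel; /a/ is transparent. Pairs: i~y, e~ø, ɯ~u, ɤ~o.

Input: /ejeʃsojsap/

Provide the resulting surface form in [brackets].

/o/ harmonizes with /e/ ([-round]) → [ɤ]

[ejeʃsɤjsap]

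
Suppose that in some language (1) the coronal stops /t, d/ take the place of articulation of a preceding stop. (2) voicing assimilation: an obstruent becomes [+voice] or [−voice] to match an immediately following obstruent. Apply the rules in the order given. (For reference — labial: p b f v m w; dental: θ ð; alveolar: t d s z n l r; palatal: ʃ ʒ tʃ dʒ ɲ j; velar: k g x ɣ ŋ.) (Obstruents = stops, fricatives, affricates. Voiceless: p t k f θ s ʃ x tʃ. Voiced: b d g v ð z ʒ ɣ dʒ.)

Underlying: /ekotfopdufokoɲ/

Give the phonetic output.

Rule 1: /d/ after /p/ (labial) → [b]
After rule 1: ekotfopbufokoɲ
Rule 2: /p/ before /b/ (voiced) → [b]

[ekotfobbufokoɲ]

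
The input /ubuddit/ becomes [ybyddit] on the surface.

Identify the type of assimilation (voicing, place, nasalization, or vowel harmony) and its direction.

/u/→[y] /u/→[y].
Vowels agree with the last vowel, so the harmony is regressive.

vowel harmony, regressive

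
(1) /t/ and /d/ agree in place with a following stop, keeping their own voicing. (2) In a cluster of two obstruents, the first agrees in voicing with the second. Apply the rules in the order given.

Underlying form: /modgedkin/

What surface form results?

[moggekkin]

Rule 1: /d/ before /g/ (velar) → [g]
Rule 1: /d/ before /k/ (velar) → [g]
After rule 1: moggegkin
Rule 2: /g/ before /k/ (voiceless) → [k]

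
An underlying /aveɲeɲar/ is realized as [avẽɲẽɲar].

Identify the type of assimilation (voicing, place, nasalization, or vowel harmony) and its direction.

/e/→[ẽ] /e/→[ẽ].
Each target copies a feature from the following segment, so the direction is regressive.

nasalization, regressive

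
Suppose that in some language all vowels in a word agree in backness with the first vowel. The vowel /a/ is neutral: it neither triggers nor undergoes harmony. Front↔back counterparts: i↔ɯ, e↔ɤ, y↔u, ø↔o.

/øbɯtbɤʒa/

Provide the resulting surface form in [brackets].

/ɯ/ harmonizes with /ø/ ([-back]) → [i]
/ɤ/ harmonizes with /ø/ ([-back]) → [e]

[øbitbeʒa]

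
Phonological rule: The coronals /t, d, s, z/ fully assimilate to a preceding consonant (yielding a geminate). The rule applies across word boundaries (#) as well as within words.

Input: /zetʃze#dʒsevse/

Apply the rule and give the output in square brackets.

[zetʃtʃe#dʒdʒevve]

/z/ after /tʃ/ → [tʃ] (total assimilation)
/s/ after /dʒ/ → [dʒ] (total assimilation)
/s/ after /v/ → [v] (total assimilation)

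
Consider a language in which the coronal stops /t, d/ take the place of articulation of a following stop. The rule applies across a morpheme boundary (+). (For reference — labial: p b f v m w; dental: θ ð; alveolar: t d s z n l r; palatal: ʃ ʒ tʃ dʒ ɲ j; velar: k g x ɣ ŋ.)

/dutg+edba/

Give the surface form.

/t/ before /g/ (velar) → [k]
/d/ before /b/ (labial) → [b]

[dukg+ebba]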